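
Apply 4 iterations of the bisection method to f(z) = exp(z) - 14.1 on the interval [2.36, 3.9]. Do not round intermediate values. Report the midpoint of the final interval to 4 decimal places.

f(2.360000) = -3.509049, f(3.900000) = 35.302449 (opposite signs)
step 1: m = 3.130000, f(m) = 8.773980 > 0 → root in [2.360000, 3.130000]
step 2: m = 2.745000, f(m) = 1.464614 > 0 → root in [2.360000, 2.745000]
step 3: m = 2.552500, f(m) = -1.260838 < 0 → root in [2.552500, 2.745000]
step 4: m = 2.648750, f(m) = 0.036357 > 0 → root in [2.552500, 2.648750]
Midpoint of [2.552500, 2.648750] = 2.600625

2.6006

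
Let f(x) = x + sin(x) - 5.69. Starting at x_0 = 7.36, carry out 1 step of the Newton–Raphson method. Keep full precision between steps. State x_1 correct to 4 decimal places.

5.6299

Newton update: x ← x − f(x)/f'(x).
f'(x) = 1 + cos(x)
x_0 = 7.360000: f = 2.550452, f' = 1.474135 → x_1 = 7.360000 - (2.550452)/(1.474135) = 5.629866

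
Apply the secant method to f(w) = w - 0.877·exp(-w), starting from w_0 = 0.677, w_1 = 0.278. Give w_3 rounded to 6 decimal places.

f(w_0) = 0.231362, f(w_1) = -0.386149
w_2 = 0.278000 - (-0.386149)·(0.278000 - 0.677000)/(-0.386149 - (0.231362)) = 0.527507; f(w_2) = 0.010012
w_3 = 0.527507 - (0.010012)·(0.527507 - 0.278000)/(0.010012 - (-0.386149)) = 0.521201; f(w_3) = 0.000433

0.521201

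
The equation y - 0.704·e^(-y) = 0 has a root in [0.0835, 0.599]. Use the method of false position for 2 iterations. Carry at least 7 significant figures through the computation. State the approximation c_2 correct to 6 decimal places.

0.449767

f(0.083500) = -0.564103, f(0.599000) = 0.212250
step 1: c = 0.458066, f(c) = 0.012781 > 0 → new bracket [0.083500, 0.458066]
step 2: c = 0.449767, f(c) = 0.000772 > 0 → new bracket [0.083500, 0.449767]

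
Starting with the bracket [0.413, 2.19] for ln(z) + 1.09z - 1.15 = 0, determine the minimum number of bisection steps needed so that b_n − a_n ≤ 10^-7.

Initial width b − a = 2.19 − 0.413 = 1.777000.
After n steps the width is (b−a)/2^n; need (b−a)/2^n ≤ 10^-7.
So n ≥ log₂(1.777000/10^-7) = log₂(17770000.0000) ≈ 24.0829.
Hence n = 25.

25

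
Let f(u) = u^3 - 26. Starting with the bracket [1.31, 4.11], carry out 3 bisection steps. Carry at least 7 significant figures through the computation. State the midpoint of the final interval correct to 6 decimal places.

f(1.310000) = -23.751909, f(4.110000) = 43.426531 (opposite signs)
step 1: m = 2.710000, f(m) = -6.097489 < 0 → root in [2.710000, 4.110000]
step 2: m = 3.410000, f(m) = 13.651821 > 0 → root in [2.710000, 3.410000]
step 3: m = 3.060000, f(m) = 2.652616 > 0 → root in [2.710000, 3.060000]
Midpoint of [2.710000, 3.060000] = 2.885000

2.885000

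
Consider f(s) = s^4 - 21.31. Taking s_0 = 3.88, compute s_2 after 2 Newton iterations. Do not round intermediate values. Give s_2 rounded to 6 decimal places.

Newton update: s ← s − f(s)/f'(s).
f'(s) = 4s^3
s_0 = 3.880000: f = 205.324959, f' = 233.644288 → s_1 = 3.880000 - (205.324959)/(233.644288) = 3.001207
s_1 = 3.001207: f = 59.820437, f' = 108.130411 → s_2 = 3.001207 - (59.820437)/(108.130411) = 2.447982

2.447982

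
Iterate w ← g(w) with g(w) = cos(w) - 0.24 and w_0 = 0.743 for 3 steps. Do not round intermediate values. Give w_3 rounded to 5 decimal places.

w_1 = g(0.743000) = 0.496442
w_2 = g(0.496442) = 0.639283
w_3 = g(0.639283) = 0.562524

0.56252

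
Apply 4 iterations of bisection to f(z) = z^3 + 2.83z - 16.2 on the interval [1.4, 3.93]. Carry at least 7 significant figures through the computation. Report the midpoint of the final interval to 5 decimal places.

f(1.400000) = -9.494000, f(3.930000) = 55.620357 (opposite signs)
step 1: m = 2.665000, f(m) = 10.269380 > 0 → root in [1.400000, 2.665000]
step 2: m = 2.032500, f(m) = -2.051653 < 0 → root in [2.032500, 2.665000]
step 3: m = 2.348750, f(m) = 3.404139 > 0 → root in [2.032500, 2.348750]
step 4: m = 2.190625, f(m) = 0.511923 > 0 → root in [2.032500, 2.190625]
Midpoint of [2.032500, 2.190625] = 2.111562

2.11156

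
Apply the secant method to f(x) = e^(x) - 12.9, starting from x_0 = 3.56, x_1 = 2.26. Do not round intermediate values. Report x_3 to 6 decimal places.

f(x_0) = 22.263197, f(x_1) = -3.316911
x_2 = 2.260000 - (-3.316911)·(2.260000 - 3.560000)/(-3.316911 - (22.263197)) = 2.428568; f(x_2) = -1.557374
x_3 = 2.428568 - (-1.557374)·(2.428568 - 2.260000)/(-1.557374 - (-3.316911)) = 2.577768; f(x_3) = 0.267715

2.577768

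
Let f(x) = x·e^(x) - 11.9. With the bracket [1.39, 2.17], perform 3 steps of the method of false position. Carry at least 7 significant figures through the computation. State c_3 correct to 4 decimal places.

f(1.390000) = -6.319358, f(2.170000) = 7.105476
step 1: c = 1.757163, f(c) = -1.715538 < 0 → new bracket [1.757163, 2.170000]
step 2: c = 1.837453, f(c) = -0.359844 < 0 → new bracket [1.837453, 2.170000]
step 3: c = 1.853482, f(c) = -0.071071 < 0 → new bracket [1.853482, 2.170000]

1.8535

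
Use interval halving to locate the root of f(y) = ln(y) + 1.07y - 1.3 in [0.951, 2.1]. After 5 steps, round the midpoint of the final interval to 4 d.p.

1.1126

f(0.951000) = -0.332671, f(2.100000) = 1.688937 (opposite signs)
step 1: m = 1.525500, f(m) = 0.754607 > 0 → root in [0.951000, 1.525500]
step 2: m = 1.238250, f(m) = 0.238627 > 0 → root in [0.951000, 1.238250]
step 3: m = 1.094625, f(m) = -0.038339 < 0 → root in [1.094625, 1.238250]
step 4: m = 1.166438, f(m) = 0.102042 > 0 → root in [1.094625, 1.166438]
step 5: m = 1.130531, f(m) = 0.032356 > 0 → root in [1.094625, 1.130531]
Midpoint of [1.094625, 1.130531] = 1.112578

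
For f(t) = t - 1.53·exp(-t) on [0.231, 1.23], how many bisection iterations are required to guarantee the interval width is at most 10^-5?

17

Initial width b − a = 1.23 − 0.231 = 0.999000.
After n steps the width is (b−a)/2^n; need (b−a)/2^n ≤ 10^-5.
So n ≥ log₂(0.999000/10^-5) = log₂(99900.0000) ≈ 16.6082.
Hence n = 17.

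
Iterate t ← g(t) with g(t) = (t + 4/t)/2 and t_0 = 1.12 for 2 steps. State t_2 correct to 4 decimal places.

2.0255

t_1 = g(1.120000) = 2.345714
t_2 = g(2.345714) = 2.025476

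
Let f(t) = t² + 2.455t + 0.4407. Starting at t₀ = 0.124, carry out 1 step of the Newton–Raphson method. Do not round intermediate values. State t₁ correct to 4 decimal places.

-0.1574

f'(t) = 2t + 2.455
t_0 = 0.124000: f = 0.760496, f' = 2.703000 → t_1 = 0.124000 - (0.760496)/(2.703000) = -0.157353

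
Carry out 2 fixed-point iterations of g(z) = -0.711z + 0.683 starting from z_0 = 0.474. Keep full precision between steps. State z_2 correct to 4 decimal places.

0.4370

z_1 = g(0.474000) = 0.345986
z_2 = g(0.345986) = 0.437004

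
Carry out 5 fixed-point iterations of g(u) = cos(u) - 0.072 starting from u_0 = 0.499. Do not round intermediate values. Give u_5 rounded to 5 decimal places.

u_1 = g(0.499000) = 0.806062
u_2 = g(0.806062) = 0.620346
u_3 = g(0.620346) = 0.741678
u_4 = g(0.741678) = 0.665336
u_5 = g(0.665336) = 0.714709

0.71471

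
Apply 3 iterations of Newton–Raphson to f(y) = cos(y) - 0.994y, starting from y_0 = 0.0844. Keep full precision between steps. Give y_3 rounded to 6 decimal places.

f'(y) = -sin(y) - 0.994
y_0 = 0.084400: f = 0.912547, f' = -1.078300 → y_1 = 0.084400 - (0.912547)/(-1.078300) = 0.930683
y_1 = 0.930683: f = -0.327813, f' = -1.796028 → y_2 = 0.930683 - (-0.327813)/(-1.796028) = 0.748162
y_2 = 0.748162: f = -0.010733, f' = -1.674293 → y_3 = 0.748162 - (-0.010733)/(-1.674293) = 0.741752

0.741752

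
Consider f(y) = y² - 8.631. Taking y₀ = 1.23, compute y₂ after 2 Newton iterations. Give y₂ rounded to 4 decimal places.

3.1083

f'(y) = 2y
y_0 = 1.230000: f = -7.118100, f' = 2.460000 → y_1 = 1.230000 - (-7.118100)/(2.460000) = 4.123537
y_1 = 4.123537: f = 8.372554, f' = 8.247073 → y_2 = 4.123537 - (8.372554)/(8.247073) = 3.108321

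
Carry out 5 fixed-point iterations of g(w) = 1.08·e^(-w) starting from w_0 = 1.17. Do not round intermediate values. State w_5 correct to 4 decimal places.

w_1 = g(1.170000) = 0.335196
w_2 = g(0.335196) = 0.772413
w_3 = g(0.772413) = 0.498849
w_4 = g(0.498849) = 0.655808
w_5 = g(0.655808) = 0.560544

0.5605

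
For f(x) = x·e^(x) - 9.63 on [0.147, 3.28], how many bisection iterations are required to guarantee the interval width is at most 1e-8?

Initial width b − a = 3.28 − 0.147 = 3.133000.
After n steps the width is (b−a)/2^n; need (b−a)/2^n ≤ 1e-8.
So n ≥ log₂(3.133000/1e-8) = log₂(313300000.0000) ≈ 28.2230.
Hence n = 29.

29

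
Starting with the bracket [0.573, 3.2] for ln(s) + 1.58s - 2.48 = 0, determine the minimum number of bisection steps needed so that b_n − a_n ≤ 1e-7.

25

Initial width b − a = 3.2 − 0.573 = 2.627000.
After n steps the width is (b−a)/2^n; need (b−a)/2^n ≤ 1e-7.
So n ≥ log₂(2.627000/1e-7) = log₂(26270000.0000) ≈ 24.6469.
Hence n = 25.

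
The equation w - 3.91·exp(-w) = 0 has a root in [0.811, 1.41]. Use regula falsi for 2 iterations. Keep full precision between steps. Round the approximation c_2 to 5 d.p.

f(0.811000) = -0.926657, f(1.410000) = 0.455400
step 1: c = 1.212624, f(c) = 0.049729 > 0 → new bracket [0.811000, 1.212624]
step 2: c = 1.192169, f(c) = 0.005241 > 0 → new bracket [0.811000, 1.192169]

1.19217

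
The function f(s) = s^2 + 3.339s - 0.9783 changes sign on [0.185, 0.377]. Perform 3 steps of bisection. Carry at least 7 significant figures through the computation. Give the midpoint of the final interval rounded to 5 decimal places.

f(0.185000) = -0.326360, f(0.377000) = 0.422632 (opposite signs)
step 1: m = 0.281000, f(m) = 0.038920 > 0 → root in [0.185000, 0.281000]
step 2: m = 0.233000, f(m) = -0.146024 < 0 → root in [0.233000, 0.281000]
step 3: m = 0.257000, f(m) = -0.054128 < 0 → root in [0.257000, 0.281000]
Midpoint of [0.257000, 0.281000] = 0.269000

0.26900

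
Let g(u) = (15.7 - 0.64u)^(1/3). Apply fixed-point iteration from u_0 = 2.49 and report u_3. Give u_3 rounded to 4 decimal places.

u_1 = g(2.490000) = 2.416233
u_2 = g(2.416233) = 2.418925
u_3 = g(2.418925) = 2.418827

2.4188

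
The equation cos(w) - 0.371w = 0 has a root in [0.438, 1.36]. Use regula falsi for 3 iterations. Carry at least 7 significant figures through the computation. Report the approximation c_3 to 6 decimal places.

1.135784

f(0.438000) = 0.743104, f(1.360000) = -0.295321
step 1: c = 1.097789, f(c) = 0.048286 > 0 → new bracket [1.097789, 1.360000]
step 2: c = 1.134636, f(c) = 0.001512 > 0 → new bracket [1.134636, 1.360000]
step 3: c = 1.135784, f(c) = 0.000045 > 0 → new bracket [1.135784, 1.360000]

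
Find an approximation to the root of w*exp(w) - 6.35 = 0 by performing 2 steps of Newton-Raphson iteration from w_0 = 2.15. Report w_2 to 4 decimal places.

Newton update: w ← w − f(w)/f'(w).
f'(w) = (w+1)*exp(w)
w_0 = 2.150000: f = 12.107446, f' = 27.042304 → w_1 = 2.150000 - (12.107446)/(27.042304) = 1.702278
w_1 = 1.702278: f = 2.989425, f' = 14.825854 → w_2 = 1.702278 - (2.989425)/(14.825854) = 1.500642

1.5006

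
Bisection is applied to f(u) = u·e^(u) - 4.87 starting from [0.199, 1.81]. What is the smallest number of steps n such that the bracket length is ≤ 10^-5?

Initial width b − a = 1.81 − 0.199 = 1.611000.
After n steps the width is (b−a)/2^n; need (b−a)/2^n ≤ 10^-5.
So n ≥ log₂(1.611000/10^-5) = log₂(161100.0000) ≈ 17.2976.
Hence n = 18.

18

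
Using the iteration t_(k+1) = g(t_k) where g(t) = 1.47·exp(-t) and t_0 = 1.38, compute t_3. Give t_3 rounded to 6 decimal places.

t_1 = g(1.380000) = 0.369820
t_2 = g(0.369820) = 1.015562
t_3 = g(1.015562) = 0.532432

0.532432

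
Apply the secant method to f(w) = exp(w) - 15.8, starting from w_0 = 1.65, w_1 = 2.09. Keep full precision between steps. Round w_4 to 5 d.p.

f(w_0) = -10.593020, f(w_1) = -7.715085
w_2 = 2.090000 - (-7.715085)·(2.090000 - 1.650000)/(-7.715085 - (-10.593020)) = 3.269539; f(w_2) = 10.499216
w_3 = 3.269539 - (10.499216)·(3.269539 - 2.090000)/(10.499216 - (-7.715085)) = 2.589621; f(w_3) = -2.475281
w_4 = 2.589621 - (-2.475281)·(2.589621 - 3.269539)/(-2.475281 - (10.499216)) = 2.719336; f(w_4) = -0.629754

2.71934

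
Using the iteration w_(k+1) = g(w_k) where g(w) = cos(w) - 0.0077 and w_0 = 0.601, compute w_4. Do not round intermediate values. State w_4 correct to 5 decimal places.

w_1 = g(0.601000) = 0.817071
w_2 = g(0.817071) = 0.676660
w_3 = g(0.676660) = 0.771968
w_4 = g(0.771968) = 0.708839

0.70884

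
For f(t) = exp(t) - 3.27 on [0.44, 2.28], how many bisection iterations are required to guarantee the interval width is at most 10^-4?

Initial width b − a = 2.28 − 0.44 = 1.840000.
After n steps the width is (b−a)/2^n; need (b−a)/2^n ≤ 10^-4.
So n ≥ log₂(1.840000/10^-4) = log₂(18400.0000) ≈ 14.1674.
Hence n = 15.

15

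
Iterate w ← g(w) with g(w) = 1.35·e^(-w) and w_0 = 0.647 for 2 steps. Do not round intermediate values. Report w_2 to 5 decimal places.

0.66579

w_1 = g(0.647000) = 0.706879
w_2 = g(0.706879) = 0.665794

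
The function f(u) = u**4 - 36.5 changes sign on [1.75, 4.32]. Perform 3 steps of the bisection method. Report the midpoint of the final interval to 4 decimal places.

f(1.750000) = -27.121094, f(4.320000) = 311.785174 (opposite signs)
step 1: m = 3.035000, f(m) = 48.346666 > 0 → root in [1.750000, 3.035000]
step 2: m = 2.392500, f(m) = -3.735180 < 0 → root in [2.392500, 3.035000]
step 3: m = 2.713750, f(m) = 17.734963 > 0 → root in [2.392500, 2.713750]
Midpoint of [2.392500, 2.713750] = 2.553125

2.5531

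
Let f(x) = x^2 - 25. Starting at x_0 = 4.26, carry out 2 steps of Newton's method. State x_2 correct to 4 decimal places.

5.0004

Newton update: x ← x − f(x)/f'(x).
f'(x) = 2x
x_0 = 4.260000: f = -6.852400, f' = 8.520000 → x_1 = 4.260000 - (-6.852400)/(8.520000) = 5.064272
x_1 = 5.064272: f = 0.646854, f' = 10.128545 → x_2 = 5.064272 - (0.646854)/(10.128545) = 5.000408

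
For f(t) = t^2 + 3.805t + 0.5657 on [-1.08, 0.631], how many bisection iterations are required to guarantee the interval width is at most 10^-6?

21

Initial width b − a = 0.631 − -1.08 = 1.711000.
After n steps the width is (b−a)/2^n; need (b−a)/2^n ≤ 10^-6.
So n ≥ log₂(1.711000/10^-6) = log₂(1711000.0000) ≈ 20.7064.
Hence n = 21.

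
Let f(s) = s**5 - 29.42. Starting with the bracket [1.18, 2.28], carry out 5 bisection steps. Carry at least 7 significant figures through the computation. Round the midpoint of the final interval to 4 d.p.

f(1.180000) = -27.132242, f(2.280000) = 32.193267 (opposite signs)
step 1: m = 1.730000, f(m) = -13.923611 < 0 → root in [1.730000, 2.280000]
step 2: m = 2.005000, f(m) = 2.982005 > 0 → root in [1.730000, 2.005000]
step 3: m = 1.867500, f(m) = -6.705507 < 0 → root in [1.867500, 2.005000]
step 4: m = 1.936250, f(m) = -2.205074 < 0 → root in [1.936250, 2.005000]
step 5: m = 1.970625, f(m) = 0.298025 > 0 → root in [1.936250, 1.970625]
Midpoint of [1.936250, 1.970625] = 1.953437

1.9534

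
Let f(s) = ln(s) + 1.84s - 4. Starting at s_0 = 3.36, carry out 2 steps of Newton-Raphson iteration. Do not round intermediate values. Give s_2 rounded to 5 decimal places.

1.84163

f'(s) = 1/s + 1.84
s_0 = 3.360000: f = 3.394341, f' = 2.137619 → s_1 = 3.360000 - (3.394341)/(2.137619) = 1.772093
s_1 = 1.772093: f = -0.167188, f' = 2.404305 → s_2 = 1.772093 - (-0.167188)/(2.404305) = 1.841630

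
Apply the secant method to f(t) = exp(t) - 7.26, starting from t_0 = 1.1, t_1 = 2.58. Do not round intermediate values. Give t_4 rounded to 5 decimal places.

1.99269

f(t_0) = -4.255834, f(t_1) = 5.937138
t_2 = 2.580000 - (5.937138)·(2.580000 - 1.100000)/(5.937138 - (-4.255834)) = 1.717939; f(t_2) = -1.686970
t_3 = 1.717939 - (-1.686970)·(1.717939 - 2.580000)/(-1.686970 - (5.937138)) = 1.908685; f(t_3) = -0.515784
t_4 = 1.908685 - (-0.515784)·(1.908685 - 1.717939)/(-0.515784 - (-1.686970)) = 1.992689; f(t_4) = 0.075231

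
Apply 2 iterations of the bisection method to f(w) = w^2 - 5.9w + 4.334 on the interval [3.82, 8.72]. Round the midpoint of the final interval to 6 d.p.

4.432500

f(3.820000) = -3.611600, f(8.720000) = 28.924400 (opposite signs)
step 1: m = 6.270000, f(m) = 6.653900 > 0 → root in [3.820000, 6.270000]
step 2: m = 5.045000, f(m) = 0.020525 > 0 → root in [3.820000, 5.045000]
Midpoint of [3.820000, 5.045000] = 4.432500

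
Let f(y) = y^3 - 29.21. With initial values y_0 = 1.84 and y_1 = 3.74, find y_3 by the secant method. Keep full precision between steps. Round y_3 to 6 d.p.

Secant update: y_(k+1) = y_k − f(y_k)·(y_k − y_(k-1))/(f(y_k) − f(y_(k-1))).
f(y_0) = -22.980496, f(y_1) = 23.103624
y_2 = 3.740000 - (23.103624)·(3.740000 - 1.840000)/(23.103624 - (-22.980496)) = 2.787462; f(y_2) = -7.551580
y_3 = 2.787462 - (-7.551580)·(2.787462 - 3.740000)/(-7.551580 - (23.103624)) = 3.022109; f(y_3) = -1.608638

3.022109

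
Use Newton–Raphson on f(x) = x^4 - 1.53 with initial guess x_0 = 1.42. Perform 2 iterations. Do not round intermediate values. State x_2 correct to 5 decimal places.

1.12108

Newton update: x ← x − f(x)/f'(x).
f'(x) = 4x^3
x_0 = 1.420000: f = 2.535869, f' = 11.453152 → x_1 = 1.420000 - (2.535869)/(11.453152) = 1.198588
x_1 = 1.198588: f = 0.533855, f' = 6.887624 → x_2 = 1.198588 - (0.533855)/(6.887624) = 1.121078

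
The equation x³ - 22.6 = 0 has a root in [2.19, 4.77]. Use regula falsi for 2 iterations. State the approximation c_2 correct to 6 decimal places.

f(2.190000) = -12.096541, f(4.770000) = 85.931333
step 1: c = 2.508369, f(c) = -6.817548 < 0 → new bracket [2.508369, 4.770000]
step 2: c = 2.674612, f(c) = -3.467040 < 0 → new bracket [2.674612, 4.770000]

2.674612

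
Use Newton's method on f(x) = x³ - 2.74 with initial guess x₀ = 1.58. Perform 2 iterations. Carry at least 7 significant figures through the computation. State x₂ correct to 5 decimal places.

1.39960

f'(x) = 3x²
x_0 = 1.580000: f = 1.204312, f' = 7.489200 → x_1 = 1.580000 - (1.204312)/(7.489200) = 1.419194
x_1 = 1.419194: f = 0.118412, f' = 6.042331 → x_2 = 1.419194 - (0.118412)/(6.042331) = 1.399596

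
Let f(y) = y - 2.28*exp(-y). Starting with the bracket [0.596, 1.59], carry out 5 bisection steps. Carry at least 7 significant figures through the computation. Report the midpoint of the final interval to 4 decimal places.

0.9222

f(0.596000) = -0.660306, f(1.590000) = 1.125050 (opposite signs)
step 1: m = 1.093000, f(m) = 0.328723 > 0 → root in [0.596000, 1.093000]
step 2: m = 0.844500, f(m) = -0.135381 < 0 → root in [0.844500, 1.093000]
step 3: m = 0.968750, f(m) = 0.103360 > 0 → root in [0.844500, 0.968750]
step 4: m = 0.906625, f(m) = -0.014233 < 0 → root in [0.906625, 0.968750]
step 5: m = 0.937688, f(m) = 0.044994 > 0 → root in [0.906625, 0.937688]
Midpoint of [0.906625, 0.937688] = 0.922156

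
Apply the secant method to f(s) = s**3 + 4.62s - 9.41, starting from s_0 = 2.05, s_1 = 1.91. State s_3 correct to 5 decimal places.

1.43670

f(s_0) = 8.676125, f(s_1) = 6.382071
s_2 = 1.910000 - (6.382071)·(1.910000 - 2.050000)/(6.382071 - (8.676125)) = 1.520519; f(s_2) = 1.130207
s_3 = 1.520519 - (1.130207)·(1.520519 - 1.910000)/(1.130207 - (6.382071)) = 1.436703; f(s_3) = 0.193084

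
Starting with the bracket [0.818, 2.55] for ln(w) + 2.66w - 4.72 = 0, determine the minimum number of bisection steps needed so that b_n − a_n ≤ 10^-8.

Initial width b − a = 2.55 − 0.818 = 1.732000.
After n steps the width is (b−a)/2^n; need (b−a)/2^n ≤ 10^-8.
So n ≥ log₂(1.732000/10^-8) = log₂(173200000.0000) ≈ 27.3679.
Hence n = 28.

28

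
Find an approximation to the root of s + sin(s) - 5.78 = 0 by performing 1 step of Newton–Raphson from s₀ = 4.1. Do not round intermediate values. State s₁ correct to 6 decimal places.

Newton update: s ← s − f(s)/f'(s).
f'(s) = 1 + cos(s)
s_0 = 4.100000: f = -2.498277, f' = 0.425176 → s_1 = 4.100000 - (-2.498277)/(0.425176) = 9.975865

9.975865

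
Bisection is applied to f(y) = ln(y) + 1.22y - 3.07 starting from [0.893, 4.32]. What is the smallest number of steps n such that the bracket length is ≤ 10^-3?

Initial width b − a = 4.32 − 0.893 = 3.427000.
After n steps the width is (b−a)/2^n; need (b−a)/2^n ≤ 10^-3.
So n ≥ log₂(3.427000/10^-3) = log₂(3427.0000) ≈ 11.7427.
Hence n = 12.

12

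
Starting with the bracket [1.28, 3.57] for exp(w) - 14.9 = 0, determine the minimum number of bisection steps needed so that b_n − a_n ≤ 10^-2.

Initial width b − a = 3.57 − 1.28 = 2.290000.
After n steps the width is (b−a)/2^n; need (b−a)/2^n ≤ 10^-2.
So n ≥ log₂(2.290000/10^-2) = log₂(229.0000) ≈ 7.8392.
Hence n = 8.

8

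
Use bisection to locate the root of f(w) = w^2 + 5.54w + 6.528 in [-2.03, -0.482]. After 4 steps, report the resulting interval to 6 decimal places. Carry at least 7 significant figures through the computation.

[-1.739750, -1.643000]

f(-2.030000) = -0.597300, f(-0.482000) = 4.090044 (opposite signs)
step 1: m = -1.256000, f(m) = 1.147296 > 0 → root in [-2.030000, -1.256000]
step 2: m = -1.643000, f(m) = 0.125229 > 0 → root in [-2.030000, -1.643000]
step 3: m = -1.836500, f(m) = -0.273478 < 0 → root in [-1.836500, -1.643000]
step 4: m = -1.739750, f(m) = -0.083485 < 0 → root in [-1.739750, -1.643000]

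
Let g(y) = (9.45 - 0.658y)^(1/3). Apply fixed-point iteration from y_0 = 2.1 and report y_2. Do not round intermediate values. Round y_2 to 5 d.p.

2.01080

y_1 = g(2.100000) = 2.005667
y_2 = g(2.005667) = 2.010798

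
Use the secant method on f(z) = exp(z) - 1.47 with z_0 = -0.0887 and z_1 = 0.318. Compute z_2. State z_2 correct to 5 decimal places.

0.40268

Secant update: z_(k+1) = z_k − f(z_k)·(z_k − z_(k-1))/(f(z_k) − f(z_(k-1))).
f(z_0) = -0.554880, f(z_1) = -0.095624
z_2 = 0.318000 - (-0.095624)·(0.318000 - -0.088700)/(-0.095624 - (-0.554880)) = 0.402681; f(z_2) = 0.025829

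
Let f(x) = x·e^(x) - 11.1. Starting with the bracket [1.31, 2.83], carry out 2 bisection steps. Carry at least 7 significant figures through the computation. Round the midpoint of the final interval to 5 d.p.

f(1.310000) = -6.244912, f(2.830000) = 36.855654 (opposite signs)
step 1: m = 2.070000, f(m) = 5.304384 > 0 → root in [1.310000, 2.070000]
step 2: m = 1.690000, f(m) = -1.941078 < 0 → root in [1.690000, 2.070000]
Midpoint of [1.690000, 2.070000] = 1.880000

1.88000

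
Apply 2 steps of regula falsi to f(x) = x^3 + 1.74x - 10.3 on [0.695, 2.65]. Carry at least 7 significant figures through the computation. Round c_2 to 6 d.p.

f(0.695000) = -8.754998, f(2.650000) = 12.920625
step 1: c = 1.484644, f(c) = -4.444317 < 0 → new bracket [1.484644, 2.650000]
step 2: c = 1.782901, f(c) = -1.530385 < 0 → new bracket [1.782901, 2.650000]

1.782901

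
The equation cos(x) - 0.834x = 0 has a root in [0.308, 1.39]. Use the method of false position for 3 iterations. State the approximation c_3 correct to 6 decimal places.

f(0.308000) = 0.696070, f(1.390000) = -0.979447
step 1: c = 0.757502, f(c) = 0.094799 > 0 → new bracket [0.757502, 1.390000]
step 2: c = 0.813317, f(c) = 0.008785 > 0 → new bracket [0.813317, 1.390000]
step 3: c = 0.818444, f(c) = 0.000776 > 0 → new bracket [0.818444, 1.390000]

0.818444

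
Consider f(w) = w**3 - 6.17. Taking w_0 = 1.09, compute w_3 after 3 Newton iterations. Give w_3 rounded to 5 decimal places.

Newton update: w ← w − f(w)/f'(w).
f'(w) = 3w**2
w_0 = 1.090000: f = -4.874971, f' = 3.564300 → w_1 = 1.090000 - (-4.874971)/(3.564300) = 2.457722
w_1 = 2.457722: f = 8.675615, f' = 18.121190 → w_2 = 2.457722 - (8.675615)/(18.121190) = 1.978967
w_2 = 1.978967: f = 1.580244, f' = 11.748926 → w_3 = 1.978967 - (1.580244)/(11.748926) = 1.844465

1.84447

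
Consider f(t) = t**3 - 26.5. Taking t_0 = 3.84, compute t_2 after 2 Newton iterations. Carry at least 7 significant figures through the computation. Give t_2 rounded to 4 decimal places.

2.9912

f'(t) = 3t**2
t_0 = 3.840000: f = 30.123104, f' = 44.236800 → t_1 = 3.840000 - (30.123104)/(44.236800) = 3.159049
t_1 = 3.159049: f = 5.026008, f' = 29.938767 → t_2 = 3.159049 - (5.026008)/(29.938767) = 2.991172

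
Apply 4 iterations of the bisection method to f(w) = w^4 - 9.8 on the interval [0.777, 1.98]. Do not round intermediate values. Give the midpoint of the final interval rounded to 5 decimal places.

1.79203

f(0.777000) = -9.435511, f(1.980000) = 5.569536 (opposite signs)
step 1: m = 1.378500, f(m) = -6.189003 < 0 → root in [1.378500, 1.980000]
step 2: m = 1.679250, f(m) = -1.848274 < 0 → root in [1.679250, 1.980000]
step 3: m = 1.829625, f(m) = 1.405941 > 0 → root in [1.679250, 1.829625]
step 4: m = 1.754438, f(m) = -0.325602 < 0 → root in [1.754438, 1.829625]
Midpoint of [1.754438, 1.829625] = 1.792031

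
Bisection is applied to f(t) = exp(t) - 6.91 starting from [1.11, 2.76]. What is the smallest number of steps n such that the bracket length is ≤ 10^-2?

8

Initial width b − a = 2.76 − 1.11 = 1.650000.
After n steps the width is (b−a)/2^n; need (b−a)/2^n ≤ 10^-2.
So n ≥ log₂(1.650000/10^-2) = log₂(165.0000) ≈ 7.3663.
Hence n = 8.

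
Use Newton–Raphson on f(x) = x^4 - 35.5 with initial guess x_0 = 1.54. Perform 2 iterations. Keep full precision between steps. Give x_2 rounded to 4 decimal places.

2.8814

f'(x) = 4x^3
x_0 = 1.540000: f = -29.875513, f' = 14.609056 → x_1 = 1.540000 - (-29.875513)/(14.609056) = 3.585000
x_1 = 3.585000: f = 129.679611, f' = 184.300842 → x_2 = 3.585000 - (129.679611)/(184.300842) = 2.881370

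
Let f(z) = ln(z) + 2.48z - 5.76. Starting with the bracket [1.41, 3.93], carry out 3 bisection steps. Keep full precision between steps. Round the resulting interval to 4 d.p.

[1.7250, 2.0400]

f(1.410000) = -1.919610, f(3.930000) = 5.355039 (opposite signs)
step 1: m = 2.670000, f(m) = 1.843678 > 0 → root in [1.410000, 2.670000]
step 2: m = 2.040000, f(m) = 0.012150 > 0 → root in [1.410000, 2.040000]
step 3: m = 1.725000, f(m) = -0.936773 < 0 → root in [1.725000, 2.040000]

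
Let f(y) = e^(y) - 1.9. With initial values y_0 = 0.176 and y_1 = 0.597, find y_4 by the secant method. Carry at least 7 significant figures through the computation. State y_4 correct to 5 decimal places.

f(y_0) = -0.707562, f(y_1) = -0.083339
y_2 = 0.597000 - (-0.083339)·(0.597000 - 0.176000)/(-0.083339 - (-0.707562)) = 0.653207; f(y_2) = 0.021694
y_3 = 0.653207 - (0.021694)·(0.653207 - 0.597000)/(0.021694 - (-0.083339)) = 0.641598; f(y_3) = -0.000486
y_4 = 0.641598 - (-0.000486)·(0.641598 - 0.653207)/(-0.000486 - (0.021694)) = 0.641852; f(y_4) = -0.000003

0.64185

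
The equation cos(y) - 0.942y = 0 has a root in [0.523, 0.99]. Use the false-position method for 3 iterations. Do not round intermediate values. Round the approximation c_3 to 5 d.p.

0.76544

f(0.523000) = 0.373659, f(0.990000) = -0.383890
step 1: c = 0.753346, f(c) = 0.019752 > 0 → new bracket [0.753346, 0.990000]
step 2: c = 0.764927, f(c) = 0.000872 > 0 → new bracket [0.764927, 0.990000]
step 3: c = 0.765437, f(c) = 0.000038 > 0 → new bracket [0.765437, 0.990000]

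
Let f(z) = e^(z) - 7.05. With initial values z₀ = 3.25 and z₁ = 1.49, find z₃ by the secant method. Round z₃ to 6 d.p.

Secant update: z_(k+1) = z_k − f(z_k)·(z_k − z_(k-1))/(f(z_k) − f(z_(k-1))).
f(z_0) = 18.740340, f(z_1) = -2.612904
z_2 = 1.490000 - (-2.612904)·(1.490000 - 3.250000)/(-2.612904 - (18.740340)) = 1.705364; f(z_2) = -1.546614
z_3 = 1.705364 - (-1.546614)·(1.705364 - 1.490000)/(-1.546614 - (-2.612904)) = 2.017740; f(z_3) = 0.471309

2.017740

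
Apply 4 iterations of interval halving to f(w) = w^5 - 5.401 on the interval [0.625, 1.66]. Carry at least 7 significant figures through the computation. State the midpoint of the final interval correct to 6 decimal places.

f(0.625000) = -5.305633, f(1.660000) = 7.203930 (opposite signs)
step 1: m = 1.142500, f(m) = -3.454381 < 0 → root in [1.142500, 1.660000]
step 2: m = 1.401250, f(m) = 0.001293 > 0 → root in [1.142500, 1.401250]
step 3: m = 1.271875, f(m) = -2.072702 < 0 → root in [1.271875, 1.401250]
step 4: m = 1.336563, f(m) = -1.135732 < 0 → root in [1.336563, 1.401250]
Midpoint of [1.336563, 1.401250] = 1.368906

1.368906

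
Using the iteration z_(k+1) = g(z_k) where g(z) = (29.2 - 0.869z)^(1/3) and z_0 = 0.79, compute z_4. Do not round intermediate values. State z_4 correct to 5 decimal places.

z_1 = g(0.790000) = 3.055039
z_2 = g(3.055039) = 2.983059
z_3 = g(2.983059) = 2.985400
z_4 = g(2.985400) = 2.985324

2.98532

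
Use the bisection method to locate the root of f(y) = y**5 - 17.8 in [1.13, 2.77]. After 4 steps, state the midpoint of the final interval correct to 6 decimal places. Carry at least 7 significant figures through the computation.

f(1.130000) = -15.957565, f(2.770000) = 145.279303 (opposite signs)
step 1: m = 1.950000, f(m) = 10.395062 > 0 → root in [1.130000, 1.950000]
step 2: m = 1.540000, f(m) = -9.138291 < 0 → root in [1.540000, 1.950000]
step 3: m = 1.745000, f(m) = -1.620051 < 0 → root in [1.745000, 1.950000]
step 4: m = 1.847500, f(m) = 3.723963 > 0 → root in [1.745000, 1.847500]
Midpoint of [1.745000, 1.847500] = 1.796250

1.796250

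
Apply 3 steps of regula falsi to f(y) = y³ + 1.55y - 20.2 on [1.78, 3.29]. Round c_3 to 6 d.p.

False-position update: c = (a·f(b) − b·f(a))/(f(b) − f(a)); replace the endpoint whose sign matches f(c).
f(1.780000) = -11.801248, f(3.290000) = 20.510789
step 1: c = 2.331494, f(c) = -3.912505 < 0 → new bracket [2.331494, 3.290000]
step 2: c = 2.485042, f(c) = -1.001968 < 0 → new bracket [2.485042, 3.290000]
step 3: c = 2.522534, f(c) = -0.238749 < 0 → new bracket [2.522534, 3.290000]

2.522534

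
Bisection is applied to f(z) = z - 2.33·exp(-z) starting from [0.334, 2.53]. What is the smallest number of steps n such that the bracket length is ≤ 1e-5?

18

Initial width b − a = 2.53 − 0.334 = 2.196000.
After n steps the width is (b−a)/2^n; need (b−a)/2^n ≤ 1e-5.
So n ≥ log₂(2.196000/1e-5) = log₂(219600.0000) ≈ 17.7445.
Hence n = 18.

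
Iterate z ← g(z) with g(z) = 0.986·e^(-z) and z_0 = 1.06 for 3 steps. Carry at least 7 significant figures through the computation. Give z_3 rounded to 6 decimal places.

0.489300

z_1 = g(1.060000) = 0.341605
z_2 = g(0.341605) = 0.700680
z_3 = g(0.700680) = 0.489300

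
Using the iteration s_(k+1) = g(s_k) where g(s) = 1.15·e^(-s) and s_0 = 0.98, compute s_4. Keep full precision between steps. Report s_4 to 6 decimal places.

0.666873

s_1 = g(0.980000) = 0.431608
s_2 = g(0.431608) = 0.746884
s_3 = g(0.746884) = 0.544917
s_4 = g(0.544917) = 0.666873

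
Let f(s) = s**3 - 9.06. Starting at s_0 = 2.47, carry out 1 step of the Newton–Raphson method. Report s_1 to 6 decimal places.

2.141676

f'(s) = 3s**2
s_0 = 2.470000: f = 6.009223, f' = 18.302700 → s_1 = 2.470000 - (6.009223)/(18.302700) = 2.141676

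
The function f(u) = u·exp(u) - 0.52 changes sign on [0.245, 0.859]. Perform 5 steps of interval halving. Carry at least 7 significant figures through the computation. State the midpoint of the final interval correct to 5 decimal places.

f(0.245000) = -0.206983, f(0.859000) = 1.507926 (opposite signs)
step 1: m = 0.552000, f(m) = 0.438671 > 0 → root in [0.245000, 0.552000]
step 2: m = 0.398500, f(m) = 0.073601 > 0 → root in [0.245000, 0.398500]
step 3: m = 0.321750, f(m) = -0.076133 < 0 → root in [0.321750, 0.398500]
step 4: m = 0.360125, f(m) = -0.003758 < 0 → root in [0.360125, 0.398500]
step 5: m = 0.379313, f(m) = 0.034282 > 0 → root in [0.360125, 0.379313]
Midpoint of [0.360125, 0.379313] = 0.369719

0.36972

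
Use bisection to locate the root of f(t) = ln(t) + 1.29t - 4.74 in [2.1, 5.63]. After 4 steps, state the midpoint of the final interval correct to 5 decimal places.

f(2.100000) = -1.289063, f(5.630000) = 4.250809 (opposite signs)
step 1: m = 3.865000, f(m) = 1.597812 > 0 → root in [2.100000, 3.865000]
step 2: m = 2.982500, f(m) = 0.200187 > 0 → root in [2.100000, 2.982500]
step 3: m = 2.541250, f(m) = -0.529131 < 0 → root in [2.541250, 2.982500]
step 4: m = 2.761875, f(m) = -0.161271 < 0 → root in [2.761875, 2.982500]
Midpoint of [2.761875, 2.982500] = 2.872187

2.87219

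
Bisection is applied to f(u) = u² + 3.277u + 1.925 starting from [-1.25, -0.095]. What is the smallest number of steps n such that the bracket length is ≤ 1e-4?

Initial width b − a = -0.095 − -1.25 = 1.155000.
After n steps the width is (b−a)/2^n; need (b−a)/2^n ≤ 1e-4.
So n ≥ log₂(1.155000/1e-4) = log₂(11550.0000) ≈ 13.4956.
Hence n = 14.

14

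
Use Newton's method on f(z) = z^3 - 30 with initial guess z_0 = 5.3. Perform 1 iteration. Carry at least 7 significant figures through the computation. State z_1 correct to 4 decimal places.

Newton update: z ← z − f(z)/f'(z).
f'(z) = 3z^2
z_0 = 5.300000: f = 118.877000, f' = 84.270000 → z_1 = 5.300000 - (118.877000)/(84.270000) = 3.889332

3.8893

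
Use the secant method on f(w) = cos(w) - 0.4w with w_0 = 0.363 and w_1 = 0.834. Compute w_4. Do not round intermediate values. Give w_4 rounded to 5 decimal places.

f(w_0) = 0.789636, f(w_1) = 0.338319
w_2 = 0.834000 - (0.338319)·(0.834000 - 0.363000)/(0.338319 - (0.789636)) = 1.187073; f(w_2) = -0.100454
w_3 = 1.187073 - (-0.100454)·(1.187073 - 0.834000)/(-0.100454 - (0.338319)) = 1.106240; f(w_3) = 0.005531
w_4 = 1.106240 - (0.005531)·(1.106240 - 1.187073)/(0.005531 - (-0.100454)) = 1.110458; f(w_4) = 0.000068

1.11046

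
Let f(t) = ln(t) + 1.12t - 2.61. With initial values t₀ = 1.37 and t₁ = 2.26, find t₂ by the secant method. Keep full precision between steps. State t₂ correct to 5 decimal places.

1.82220

Secant update: t_(k+1) = t_k − f(t_k)·(t_k − t_(k-1))/(f(t_k) − f(t_(k-1))).
f(t_0) = -0.760789, f(t_1) = 0.736565
t_2 = 2.260000 - (0.736565)·(2.260000 - 1.370000)/(0.736565 - (-0.760789)) = 1.822199; f(t_2) = 0.030907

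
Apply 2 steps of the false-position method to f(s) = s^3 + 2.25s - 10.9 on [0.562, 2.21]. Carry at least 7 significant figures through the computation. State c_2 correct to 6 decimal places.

1.849631

f(0.562000) = -9.457996, f(2.210000) = 4.866361
step 1: c = 1.650131, f(c) = -2.694010 < 0 → new bracket [1.650131, 2.210000]
step 2: c = 1.849631, f(c) = -0.410495 < 0 → new bracket [1.849631, 2.210000]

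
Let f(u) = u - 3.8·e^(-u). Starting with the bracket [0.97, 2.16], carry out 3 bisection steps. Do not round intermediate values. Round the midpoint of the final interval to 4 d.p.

1.1931

f(0.970000) = -0.470516, f(2.160000) = 1.721765 (opposite signs)
step 1: m = 1.565000, f(m) = 0.770466 > 0 → root in [0.970000, 1.565000]
step 2: m = 1.267500, f(m) = 0.197669 > 0 → root in [0.970000, 1.267500]
step 3: m = 1.118750, f(m) = -0.122664 < 0 → root in [1.118750, 1.267500]
Midpoint of [1.118750, 1.267500] = 1.193125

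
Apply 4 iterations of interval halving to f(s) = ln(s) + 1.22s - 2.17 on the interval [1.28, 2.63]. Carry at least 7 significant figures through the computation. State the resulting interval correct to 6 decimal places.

f(1.280000) = -0.361540, f(2.630000) = 2.005584 (opposite signs)
step 1: m = 1.955000, f(m) = 0.885490 > 0 → root in [1.280000, 1.955000]
step 2: m = 1.617500, f(m) = 0.284232 > 0 → root in [1.280000, 1.617500]
step 3: m = 1.448750, f(m) = -0.031824 < 0 → root in [1.448750, 1.617500]
step 4: m = 1.533125, f(m) = 0.127721 > 0 → root in [1.448750, 1.533125]

[1.448750, 1.533125]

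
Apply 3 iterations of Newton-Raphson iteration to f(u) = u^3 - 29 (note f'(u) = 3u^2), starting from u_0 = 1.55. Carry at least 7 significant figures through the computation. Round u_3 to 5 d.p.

3.18719

u_0 = 1.550000: f = -25.276125, f' = 7.207500 → u_1 = 1.550000 - (-25.276125)/(7.207500) = 5.056920
u_1 = 5.056920: f = 100.317773, f' = 76.717316 → u_2 = 5.056920 - (100.317773)/(76.717316) = 3.749291
u_2 = 3.749291: f = 23.704472, f' = 42.171550 → u_3 = 3.749291 - (23.704472)/(42.171550) = 3.187195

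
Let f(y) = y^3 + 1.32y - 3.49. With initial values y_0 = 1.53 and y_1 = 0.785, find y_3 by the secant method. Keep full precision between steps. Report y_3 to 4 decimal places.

f(y_0) = 2.111177, f(y_1) = -1.970063
y_2 = 0.785000 - (-1.970063)·(0.785000 - 1.530000)/(-1.970063 - (2.111177)) = 1.144620; f(y_2) = -0.479470
y_3 = 1.144620 - (-0.479470)·(1.144620 - 0.785000)/(-0.479470 - (-1.970063)) = 1.260297; f(y_3) = 0.175385

1.2603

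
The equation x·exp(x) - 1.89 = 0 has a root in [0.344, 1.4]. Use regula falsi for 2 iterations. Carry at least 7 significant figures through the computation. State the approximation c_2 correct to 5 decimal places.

0.75103

f(0.344000) = -1.404761, f(1.400000) = 3.787280
step 1: c = 0.629712, f(c) = -0.707987 < 0 → new bracket [0.629712, 1.400000]
step 2: c = 0.751029, f(c) = -0.298434 < 0 → new bracket [0.751029, 1.400000]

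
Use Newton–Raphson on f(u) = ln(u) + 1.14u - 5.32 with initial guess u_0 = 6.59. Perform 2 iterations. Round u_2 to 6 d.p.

3.553831

f'(u) = 1/u + 1.14
u_0 = 6.590000: f = 4.078153, f' = 1.291745 → u_1 = 6.590000 - (4.078153)/(1.291745) = 3.432912
u_1 = 3.432912: f = -0.173072, f' = 1.431298 → u_2 = 3.432912 - (-0.173072)/(1.431298) = 3.553831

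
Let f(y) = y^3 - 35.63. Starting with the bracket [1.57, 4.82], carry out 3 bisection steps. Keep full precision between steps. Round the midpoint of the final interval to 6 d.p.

3.398125

f(1.570000) = -31.760107, f(4.820000) = 76.350168 (opposite signs)
step 1: m = 3.195000, f(m) = -3.015360 < 0 → root in [3.195000, 4.820000]
step 2: m = 4.007500, f(m) = 28.730675 > 0 → root in [3.195000, 4.007500]
step 3: m = 3.601250, f(m) = 11.074617 > 0 → root in [3.195000, 3.601250]
Midpoint of [3.195000, 3.601250] = 3.398125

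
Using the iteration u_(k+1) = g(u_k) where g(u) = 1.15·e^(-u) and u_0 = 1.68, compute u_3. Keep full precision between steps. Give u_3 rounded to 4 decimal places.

u_1 = g(1.680000) = 0.214330
u_2 = g(0.214330) = 0.928144
u_3 = g(0.928144) = 0.454580

0.4546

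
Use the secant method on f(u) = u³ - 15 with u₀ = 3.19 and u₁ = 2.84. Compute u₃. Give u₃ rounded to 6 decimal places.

Secant update: u_(k+1) = u_k − f(u_k)·(u_k − u_(k-1))/(f(u_k) − f(u_(k-1))).
f(u_0) = 17.461759, f(u_1) = 7.906304
u_2 = 2.840000 - (7.906304)·(2.840000 - 3.190000)/(7.906304 - (17.461759)) = 2.550406; f(u_2) = 1.589288
u_3 = 2.550406 - (1.589288)·(2.550406 - 2.840000)/(1.589288 - (7.906304)) = 2.477547; f(u_3) = 0.207776

2.477547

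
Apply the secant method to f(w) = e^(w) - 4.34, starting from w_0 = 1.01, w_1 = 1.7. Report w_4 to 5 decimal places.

1.46804

f(w_0) = -1.594399, f(w_1) = 1.133947
w_2 = 1.700000 - (1.133947)·(1.700000 - 1.010000)/(1.133947 - (-1.594399)) = 1.413224; f(w_2) = -0.230817
w_3 = 1.413224 - (-0.230817)·(1.413224 - 1.700000)/(-0.230817 - (1.133947)) = 1.461725; f(w_3) = -0.026604
w_4 = 1.461725 - (-0.026604)·(1.461725 - 1.413224)/(-0.026604 - (-0.230817)) = 1.468044; f(w_4) = 0.000737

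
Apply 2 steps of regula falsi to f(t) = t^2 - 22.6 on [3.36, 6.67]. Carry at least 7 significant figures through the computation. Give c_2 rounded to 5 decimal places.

4.70822

f(3.360000) = -11.310400, f(6.670000) = 21.888900
step 1: c = 4.487657, f(c) = -2.460934 < 0 → new bracket [4.487657, 6.670000]
step 2: c = 4.708217, f(c) = -0.432691 < 0 → new bracket [4.708217, 6.670000]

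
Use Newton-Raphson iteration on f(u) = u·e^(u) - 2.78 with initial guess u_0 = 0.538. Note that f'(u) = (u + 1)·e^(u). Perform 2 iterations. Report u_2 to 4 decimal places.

Newton update: u ← u − f(u)/f'(u).
u_0 = 0.538000: f = -1.858633, f' = 2.633945 → u_1 = 0.538000 - (-1.858633)/(2.633945) = 1.243646
u_1 = 1.243646: f = 1.533257, f' = 7.781492 → u_2 = 1.243646 - (1.533257)/(7.781492) = 1.046607

1.0466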